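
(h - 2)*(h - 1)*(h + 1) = h^3 - 2*h^2 - h + 2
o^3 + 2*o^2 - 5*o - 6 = (o - 2)*(o + 1)*(o + 3)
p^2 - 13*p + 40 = (p - 8)*(p - 5)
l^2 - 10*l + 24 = (l - 6)*(l - 4)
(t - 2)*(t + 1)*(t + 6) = t^3 + 5*t^2 - 8*t - 12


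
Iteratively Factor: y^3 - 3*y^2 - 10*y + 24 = (y + 3)*(y^2 - 6*y + 8) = (y - 4)*(y + 3)*(y - 2)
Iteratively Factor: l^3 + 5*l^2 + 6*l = (l + 3)*(l^2 + 2*l) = (l + 2)*(l + 3)*(l)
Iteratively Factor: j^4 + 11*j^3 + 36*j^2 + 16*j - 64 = (j - 1)*(j^3 + 12*j^2 + 48*j + 64) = (j - 1)*(j + 4)*(j^2 + 8*j + 16) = (j - 1)*(j + 4)^2*(j + 4)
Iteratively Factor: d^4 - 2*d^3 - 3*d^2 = (d + 1)*(d^3 - 3*d^2) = d*(d + 1)*(d^2 - 3*d) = d*(d - 3)*(d + 1)*(d)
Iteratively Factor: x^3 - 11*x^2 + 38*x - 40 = (x - 5)*(x^2 - 6*x + 8) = (x - 5)*(x - 2)*(x - 4)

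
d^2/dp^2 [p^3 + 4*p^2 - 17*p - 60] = 6*p + 8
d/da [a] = 1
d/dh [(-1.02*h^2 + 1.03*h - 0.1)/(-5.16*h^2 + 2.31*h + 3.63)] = (2.9586*h^2 - 8.4372*h + 3.9699)/(26.6256*h^4 - 23.8392*h^3 - 32.1255*h^2 + 16.7706*h + 13.1769)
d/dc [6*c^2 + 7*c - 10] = 12*c + 7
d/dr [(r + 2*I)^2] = 2*r + 4*I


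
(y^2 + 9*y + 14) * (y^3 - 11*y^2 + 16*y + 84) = y^5 - 2*y^4 - 69*y^3 + 74*y^2 + 980*y + 1176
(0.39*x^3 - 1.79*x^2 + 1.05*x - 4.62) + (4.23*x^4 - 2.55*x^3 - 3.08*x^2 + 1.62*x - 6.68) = 4.23*x^4 - 2.16*x^3 - 4.87*x^2 + 2.67*x - 11.3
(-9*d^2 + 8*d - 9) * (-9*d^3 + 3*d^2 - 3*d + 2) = 81*d^5 - 99*d^4 + 132*d^3 - 69*d^2 + 43*d - 18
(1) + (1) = 2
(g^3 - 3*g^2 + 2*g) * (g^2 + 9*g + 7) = g^5 + 6*g^4 - 18*g^3 - 3*g^2 + 14*g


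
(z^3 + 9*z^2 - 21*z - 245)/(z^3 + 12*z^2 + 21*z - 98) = (z - 5)/(z - 2)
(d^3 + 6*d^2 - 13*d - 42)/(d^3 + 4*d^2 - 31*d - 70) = (d - 3)/(d - 5)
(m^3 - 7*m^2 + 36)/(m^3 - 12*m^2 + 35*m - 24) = (m^2 - 4*m - 12)/(m^2 - 9*m + 8)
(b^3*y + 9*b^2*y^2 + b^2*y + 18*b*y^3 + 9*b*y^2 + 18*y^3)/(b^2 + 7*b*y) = y*(b^3 + 9*b^2*y + b^2 + 18*b*y^2 + 9*b*y + 18*y^2)/(b*(b + 7*y))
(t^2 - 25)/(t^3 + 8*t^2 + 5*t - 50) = (t - 5)/(t^2 + 3*t - 10)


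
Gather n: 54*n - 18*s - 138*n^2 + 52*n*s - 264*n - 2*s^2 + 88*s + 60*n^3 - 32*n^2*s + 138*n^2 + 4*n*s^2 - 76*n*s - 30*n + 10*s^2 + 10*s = 60*n^3 - 32*n^2*s + n*(4*s^2 - 24*s - 240) + 8*s^2 + 80*s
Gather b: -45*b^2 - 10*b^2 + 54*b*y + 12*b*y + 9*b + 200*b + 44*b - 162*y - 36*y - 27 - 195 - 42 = -55*b^2 + b*(66*y + 253) - 198*y - 264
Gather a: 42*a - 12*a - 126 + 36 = 30*a - 90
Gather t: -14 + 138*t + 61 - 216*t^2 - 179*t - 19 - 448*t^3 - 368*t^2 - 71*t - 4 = -448*t^3 - 584*t^2 - 112*t + 24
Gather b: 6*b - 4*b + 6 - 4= 2*b + 2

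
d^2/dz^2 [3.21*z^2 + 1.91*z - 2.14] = 6.42000000000000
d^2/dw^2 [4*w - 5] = 0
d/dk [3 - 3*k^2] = -6*k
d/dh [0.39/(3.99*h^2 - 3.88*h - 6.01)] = (1.5132 - 3.1122*h)/(-3.99*h^2 + 3.88*h + 6.01)^2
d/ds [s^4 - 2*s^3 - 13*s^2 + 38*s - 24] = 4*s^3 - 6*s^2 - 26*s + 38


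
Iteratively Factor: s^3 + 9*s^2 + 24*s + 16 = (s + 4)*(s^2 + 5*s + 4) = (s + 1)*(s + 4)*(s + 4)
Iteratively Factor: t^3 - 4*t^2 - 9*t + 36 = (t - 4)*(t^2 - 9) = (t - 4)*(t - 3)*(t + 3)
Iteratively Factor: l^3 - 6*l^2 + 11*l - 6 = (l - 2)*(l^2 - 4*l + 3) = (l - 3)*(l - 2)*(l - 1)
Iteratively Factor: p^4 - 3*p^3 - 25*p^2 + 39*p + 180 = (p - 5)*(p^3 + 2*p^2 - 15*p - 36) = (p - 5)*(p - 4)*(p^2 + 6*p + 9) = (p - 5)*(p - 4)*(p + 3)*(p + 3)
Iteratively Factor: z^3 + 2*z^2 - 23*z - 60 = (z + 3)*(z^2 - z - 20) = (z + 3)*(z + 4)*(z - 5)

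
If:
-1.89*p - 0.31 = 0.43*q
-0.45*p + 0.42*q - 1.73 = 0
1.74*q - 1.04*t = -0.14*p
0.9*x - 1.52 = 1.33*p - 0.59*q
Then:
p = -0.89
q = 3.17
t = 5.19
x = -1.70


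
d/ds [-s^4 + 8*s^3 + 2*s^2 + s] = -4*s^3 + 24*s^2 + 4*s + 1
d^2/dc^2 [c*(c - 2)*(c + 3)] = 6*c + 2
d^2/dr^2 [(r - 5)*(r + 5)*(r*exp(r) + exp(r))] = (r^3 + 7*r^2 - 15*r - 73)*exp(r)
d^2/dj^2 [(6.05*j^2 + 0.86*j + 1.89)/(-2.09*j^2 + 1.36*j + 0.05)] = (-41.906172*j^3 - 53.327604*j^2 + 31.693596*j - 7.299788)/(9.129329*j^6 - 17.821848*j^5 + 10.941777*j^4 - 1.662736*j^3 - 0.261765*j^2 - 0.0102*j - 0.000125)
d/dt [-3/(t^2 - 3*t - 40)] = 3*(2*t - 3)/(-t^2 + 3*t + 40)^2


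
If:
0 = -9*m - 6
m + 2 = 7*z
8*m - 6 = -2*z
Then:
No Solution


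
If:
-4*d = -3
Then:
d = 3/4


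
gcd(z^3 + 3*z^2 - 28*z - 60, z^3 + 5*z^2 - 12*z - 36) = z^2 + 8*z + 12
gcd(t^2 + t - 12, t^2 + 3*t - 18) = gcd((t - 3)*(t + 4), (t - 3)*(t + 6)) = t - 3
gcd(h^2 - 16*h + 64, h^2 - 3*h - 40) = h - 8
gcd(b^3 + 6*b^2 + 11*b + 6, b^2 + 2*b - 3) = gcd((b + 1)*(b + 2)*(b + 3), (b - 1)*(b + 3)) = b + 3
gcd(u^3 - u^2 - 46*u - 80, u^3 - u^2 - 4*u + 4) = u + 2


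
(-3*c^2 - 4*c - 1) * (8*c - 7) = -24*c^3 - 11*c^2 + 20*c + 7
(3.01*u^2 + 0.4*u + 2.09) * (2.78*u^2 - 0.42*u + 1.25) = 8.3678*u^4 - 0.1522*u^3 + 9.4047*u^2 - 0.3778*u + 2.6125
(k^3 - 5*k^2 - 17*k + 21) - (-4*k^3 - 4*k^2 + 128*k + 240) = 5*k^3 - k^2 - 145*k - 219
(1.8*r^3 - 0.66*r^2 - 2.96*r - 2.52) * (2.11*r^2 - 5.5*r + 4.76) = 3.798*r^5 - 11.2926*r^4 + 5.9524*r^3 + 7.8212*r^2 - 0.2296*r - 11.9952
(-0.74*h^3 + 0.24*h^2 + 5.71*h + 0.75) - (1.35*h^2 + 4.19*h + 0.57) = -0.74*h^3 - 1.11*h^2 + 1.52*h + 0.18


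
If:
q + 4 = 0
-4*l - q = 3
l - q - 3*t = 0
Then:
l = 1/4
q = -4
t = 17/12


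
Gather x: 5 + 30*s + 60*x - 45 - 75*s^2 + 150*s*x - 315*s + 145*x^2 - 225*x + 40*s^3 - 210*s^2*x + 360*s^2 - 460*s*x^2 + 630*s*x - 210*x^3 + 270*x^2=40*s^3 + 285*s^2 - 285*s - 210*x^3 + x^2*(415 - 460*s) + x*(-210*s^2 + 780*s - 165) - 40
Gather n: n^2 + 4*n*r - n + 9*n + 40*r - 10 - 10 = n^2 + n*(4*r + 8) + 40*r - 20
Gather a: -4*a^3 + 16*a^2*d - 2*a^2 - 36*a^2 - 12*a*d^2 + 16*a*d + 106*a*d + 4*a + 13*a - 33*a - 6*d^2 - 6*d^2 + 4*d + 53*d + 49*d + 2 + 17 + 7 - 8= -4*a^3 + a^2*(16*d - 38) + a*(-12*d^2 + 122*d - 16) - 12*d^2 + 106*d + 18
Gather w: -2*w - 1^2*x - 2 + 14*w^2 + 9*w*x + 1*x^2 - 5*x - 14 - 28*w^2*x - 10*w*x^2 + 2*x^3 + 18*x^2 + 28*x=w^2*(14 - 28*x) + w*(-10*x^2 + 9*x - 2) + 2*x^3 + 19*x^2 + 22*x - 16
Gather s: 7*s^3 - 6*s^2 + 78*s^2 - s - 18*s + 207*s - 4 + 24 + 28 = 7*s^3 + 72*s^2 + 188*s + 48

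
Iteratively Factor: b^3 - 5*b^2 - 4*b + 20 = (b - 2)*(b^2 - 3*b - 10) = (b - 5)*(b - 2)*(b + 2)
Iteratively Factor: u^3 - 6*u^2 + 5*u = (u - 5)*(u^2 - u) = u*(u - 5)*(u - 1)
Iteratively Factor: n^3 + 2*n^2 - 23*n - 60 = (n - 5)*(n^2 + 7*n + 12) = (n - 5)*(n + 3)*(n + 4)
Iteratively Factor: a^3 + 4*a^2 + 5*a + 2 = (a + 1)*(a^2 + 3*a + 2) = (a + 1)^2*(a + 2)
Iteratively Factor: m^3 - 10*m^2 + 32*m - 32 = (m - 4)*(m^2 - 6*m + 8) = (m - 4)^2*(m - 2)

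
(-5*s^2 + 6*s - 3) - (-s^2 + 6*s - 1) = -4*s^2 - 2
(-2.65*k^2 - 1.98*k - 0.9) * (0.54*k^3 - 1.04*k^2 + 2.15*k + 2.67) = -1.431*k^5 + 1.6868*k^4 - 4.1243*k^3 - 10.3965*k^2 - 7.2216*k - 2.403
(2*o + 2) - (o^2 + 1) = -o^2 + 2*o + 1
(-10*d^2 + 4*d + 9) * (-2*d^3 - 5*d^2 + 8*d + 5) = 20*d^5 + 42*d^4 - 118*d^3 - 63*d^2 + 92*d + 45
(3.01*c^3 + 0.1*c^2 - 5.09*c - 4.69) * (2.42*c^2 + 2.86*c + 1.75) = 7.2842*c^5 + 8.8506*c^4 - 6.7643*c^3 - 25.7322*c^2 - 22.3209*c - 8.2075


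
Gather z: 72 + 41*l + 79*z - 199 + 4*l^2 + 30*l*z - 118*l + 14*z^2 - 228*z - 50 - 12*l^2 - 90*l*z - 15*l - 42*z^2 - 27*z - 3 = -8*l^2 - 92*l - 28*z^2 + z*(-60*l - 176) - 180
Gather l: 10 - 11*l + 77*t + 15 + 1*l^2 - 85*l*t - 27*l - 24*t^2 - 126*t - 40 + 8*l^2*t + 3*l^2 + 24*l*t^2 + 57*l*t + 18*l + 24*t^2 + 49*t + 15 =l^2*(8*t + 4) + l*(24*t^2 - 28*t - 20)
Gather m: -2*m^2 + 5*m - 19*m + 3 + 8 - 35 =-2*m^2 - 14*m - 24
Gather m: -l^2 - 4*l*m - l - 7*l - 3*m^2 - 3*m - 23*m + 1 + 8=-l^2 - 8*l - 3*m^2 + m*(-4*l - 26) + 9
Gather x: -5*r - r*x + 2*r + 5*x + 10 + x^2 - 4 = -3*r + x^2 + x*(5 - r) + 6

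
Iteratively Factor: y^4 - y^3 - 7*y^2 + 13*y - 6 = (y - 1)*(y^3 - 7*y + 6) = (y - 1)*(y + 3)*(y^2 - 3*y + 2) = (y - 2)*(y - 1)*(y + 3)*(y - 1)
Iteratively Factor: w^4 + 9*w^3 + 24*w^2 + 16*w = (w + 4)*(w^3 + 5*w^2 + 4*w) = (w + 1)*(w + 4)*(w^2 + 4*w) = w*(w + 1)*(w + 4)*(w + 4)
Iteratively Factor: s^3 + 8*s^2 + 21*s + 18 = (s + 3)*(s^2 + 5*s + 6) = (s + 2)*(s + 3)*(s + 3)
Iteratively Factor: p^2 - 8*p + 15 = (p - 5)*(p - 3)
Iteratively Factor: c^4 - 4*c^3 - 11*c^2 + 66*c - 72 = (c - 2)*(c^3 - 2*c^2 - 15*c + 36) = (c - 3)*(c - 2)*(c^2 + c - 12) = (c - 3)^2*(c - 2)*(c + 4)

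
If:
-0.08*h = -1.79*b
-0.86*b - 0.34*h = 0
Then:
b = 0.00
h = 0.00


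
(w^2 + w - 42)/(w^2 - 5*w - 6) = (w + 7)/(w + 1)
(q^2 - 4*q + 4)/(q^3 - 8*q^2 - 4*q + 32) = (q - 2)/(q^2 - 6*q - 16)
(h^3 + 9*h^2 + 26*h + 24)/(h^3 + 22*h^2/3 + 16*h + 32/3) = 3*(h + 3)/(3*h + 4)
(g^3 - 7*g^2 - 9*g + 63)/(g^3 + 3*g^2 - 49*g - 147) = (g - 3)/(g + 7)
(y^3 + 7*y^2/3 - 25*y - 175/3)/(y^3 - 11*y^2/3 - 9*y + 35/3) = (y + 5)/(y - 1)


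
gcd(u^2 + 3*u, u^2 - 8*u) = u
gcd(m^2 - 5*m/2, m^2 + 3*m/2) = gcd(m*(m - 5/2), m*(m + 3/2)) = m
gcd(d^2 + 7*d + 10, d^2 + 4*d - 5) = d + 5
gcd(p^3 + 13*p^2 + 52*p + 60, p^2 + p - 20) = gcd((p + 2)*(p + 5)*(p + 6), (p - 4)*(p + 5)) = p + 5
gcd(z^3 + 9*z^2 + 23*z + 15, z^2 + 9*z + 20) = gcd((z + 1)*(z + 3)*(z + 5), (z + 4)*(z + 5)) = z + 5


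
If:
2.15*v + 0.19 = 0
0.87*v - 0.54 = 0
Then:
No Solution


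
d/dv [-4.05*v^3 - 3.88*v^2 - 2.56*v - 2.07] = -12.15*v^2 - 7.76*v - 2.56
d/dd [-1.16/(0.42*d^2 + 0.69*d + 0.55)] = (0.9744*d + 0.8004)/(0.42*d^2 + 0.69*d + 0.55)^2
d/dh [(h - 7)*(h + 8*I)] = 2*h - 7 + 8*I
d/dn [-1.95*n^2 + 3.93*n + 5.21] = 3.93 - 3.9*n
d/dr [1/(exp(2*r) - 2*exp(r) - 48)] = 2*(1 - exp(r))*exp(r)/(-exp(2*r) + 2*exp(r) + 48)^2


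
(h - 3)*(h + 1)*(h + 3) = h^3 + h^2 - 9*h - 9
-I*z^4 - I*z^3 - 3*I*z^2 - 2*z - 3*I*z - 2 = (z - I)^2*(z + 2*I)*(-I*z - I)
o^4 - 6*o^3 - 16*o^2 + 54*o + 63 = (o - 7)*(o - 3)*(o + 1)*(o + 3)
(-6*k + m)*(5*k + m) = -30*k^2 - k*m + m^2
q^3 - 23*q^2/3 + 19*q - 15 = (q - 3)^2*(q - 5/3)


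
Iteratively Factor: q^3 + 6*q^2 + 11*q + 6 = (q + 2)*(q^2 + 4*q + 3) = (q + 2)*(q + 3)*(q + 1)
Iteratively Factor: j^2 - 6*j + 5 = (j - 5)*(j - 1)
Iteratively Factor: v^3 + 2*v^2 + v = (v)*(v^2 + 2*v + 1) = v*(v + 1)*(v + 1)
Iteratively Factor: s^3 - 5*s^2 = (s - 5)*(s^2) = s*(s - 5)*(s)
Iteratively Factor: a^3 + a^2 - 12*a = (a)*(a^2 + a - 12) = a*(a - 3)*(a + 4)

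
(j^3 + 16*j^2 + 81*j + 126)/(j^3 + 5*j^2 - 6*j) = (j^2 + 10*j + 21)/(j*(j - 1))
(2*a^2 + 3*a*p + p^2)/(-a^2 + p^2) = (2*a + p)/(-a + p)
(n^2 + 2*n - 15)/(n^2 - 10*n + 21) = (n + 5)/(n - 7)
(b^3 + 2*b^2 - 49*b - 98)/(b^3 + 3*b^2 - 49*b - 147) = (b + 2)/(b + 3)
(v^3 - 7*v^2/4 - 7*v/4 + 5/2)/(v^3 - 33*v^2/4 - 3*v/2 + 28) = (4*v^2 + v - 5)/(4*v^2 - 25*v - 56)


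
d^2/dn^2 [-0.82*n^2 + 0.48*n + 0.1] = -1.64000000000000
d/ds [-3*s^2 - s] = -6*s - 1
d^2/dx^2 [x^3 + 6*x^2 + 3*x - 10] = 6*x + 12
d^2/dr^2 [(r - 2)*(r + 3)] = 2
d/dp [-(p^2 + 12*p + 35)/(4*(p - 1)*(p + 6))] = (7*p^2 + 82*p + 247)/(4*(p^4 + 10*p^3 + 13*p^2 - 60*p + 36))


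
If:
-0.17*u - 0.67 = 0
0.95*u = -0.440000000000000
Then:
No Solution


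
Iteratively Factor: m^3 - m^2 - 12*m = (m + 3)*(m^2 - 4*m) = (m - 4)*(m + 3)*(m)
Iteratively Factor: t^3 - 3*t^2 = (t - 3)*(t^2) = t*(t - 3)*(t)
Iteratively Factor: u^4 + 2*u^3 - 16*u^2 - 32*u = (u - 4)*(u^3 + 6*u^2 + 8*u) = (u - 4)*(u + 2)*(u^2 + 4*u) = u*(u - 4)*(u + 2)*(u + 4)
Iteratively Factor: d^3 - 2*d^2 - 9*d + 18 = (d - 3)*(d^2 + d - 6) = (d - 3)*(d + 3)*(d - 2)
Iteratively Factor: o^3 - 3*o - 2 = (o - 2)*(o^2 + 2*o + 1) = (o - 2)*(o + 1)*(o + 1)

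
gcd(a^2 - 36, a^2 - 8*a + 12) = a - 6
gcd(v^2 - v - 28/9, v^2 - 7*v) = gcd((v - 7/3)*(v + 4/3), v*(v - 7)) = 1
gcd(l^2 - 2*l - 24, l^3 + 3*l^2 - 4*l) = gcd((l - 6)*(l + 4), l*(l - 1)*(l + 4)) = l + 4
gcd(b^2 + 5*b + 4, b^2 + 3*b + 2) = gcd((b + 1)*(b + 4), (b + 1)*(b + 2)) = b + 1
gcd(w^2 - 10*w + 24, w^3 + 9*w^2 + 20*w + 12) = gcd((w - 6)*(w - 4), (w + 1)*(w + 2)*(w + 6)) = 1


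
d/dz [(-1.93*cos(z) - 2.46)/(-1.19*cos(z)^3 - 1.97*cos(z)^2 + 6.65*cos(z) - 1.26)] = (4.5934*cos(z)^3 + 12.5843*cos(z)^2 + 9.6924*cos(z) - 18.7908)*sin(z)/(1.4161*cos(z)^6 + 4.6886*cos(z)^5 - 11.9461*cos(z)^4 - 23.2022*cos(z)^3 + 49.1869*cos(z)^2 - 16.758*cos(z) + 1.5876)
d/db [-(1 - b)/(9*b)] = 1/(9*b^2)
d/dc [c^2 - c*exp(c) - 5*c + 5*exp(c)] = -c*exp(c) + 2*c + 4*exp(c) - 5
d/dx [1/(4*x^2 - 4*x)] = (1 - 2*x)/(4*x^2*(x - 1)^2)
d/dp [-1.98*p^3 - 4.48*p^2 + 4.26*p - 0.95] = -5.94*p^2 - 8.96*p + 4.26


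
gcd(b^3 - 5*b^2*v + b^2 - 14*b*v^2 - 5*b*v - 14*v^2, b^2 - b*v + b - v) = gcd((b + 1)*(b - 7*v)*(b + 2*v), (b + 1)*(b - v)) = b + 1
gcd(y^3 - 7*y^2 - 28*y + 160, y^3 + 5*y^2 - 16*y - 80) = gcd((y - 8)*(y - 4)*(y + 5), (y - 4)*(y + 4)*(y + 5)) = y^2 + y - 20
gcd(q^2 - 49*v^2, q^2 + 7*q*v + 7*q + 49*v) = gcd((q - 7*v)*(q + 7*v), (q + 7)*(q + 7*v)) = q + 7*v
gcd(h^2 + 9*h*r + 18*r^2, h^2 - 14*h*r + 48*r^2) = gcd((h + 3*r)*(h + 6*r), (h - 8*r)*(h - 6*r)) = 1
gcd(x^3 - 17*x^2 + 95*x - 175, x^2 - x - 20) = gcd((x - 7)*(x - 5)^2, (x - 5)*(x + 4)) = x - 5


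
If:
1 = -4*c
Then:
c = -1/4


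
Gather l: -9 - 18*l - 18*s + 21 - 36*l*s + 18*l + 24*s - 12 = -36*l*s + 6*s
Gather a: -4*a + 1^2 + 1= 2 - 4*a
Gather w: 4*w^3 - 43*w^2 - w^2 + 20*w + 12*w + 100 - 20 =4*w^3 - 44*w^2 + 32*w + 80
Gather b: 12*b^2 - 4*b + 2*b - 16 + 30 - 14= 12*b^2 - 2*b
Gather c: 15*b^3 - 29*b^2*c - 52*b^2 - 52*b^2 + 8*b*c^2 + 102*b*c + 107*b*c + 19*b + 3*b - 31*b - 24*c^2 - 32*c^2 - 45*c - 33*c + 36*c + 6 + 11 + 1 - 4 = 15*b^3 - 104*b^2 - 9*b + c^2*(8*b - 56) + c*(-29*b^2 + 209*b - 42) + 14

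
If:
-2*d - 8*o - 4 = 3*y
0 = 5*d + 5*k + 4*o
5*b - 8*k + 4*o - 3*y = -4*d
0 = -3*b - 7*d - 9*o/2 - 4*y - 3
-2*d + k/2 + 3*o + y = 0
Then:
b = 16556/16265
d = -6788/16265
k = 9084/16265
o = -574/3253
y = -9508/16265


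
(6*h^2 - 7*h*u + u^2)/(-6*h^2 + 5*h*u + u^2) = (-6*h + u)/(6*h + u)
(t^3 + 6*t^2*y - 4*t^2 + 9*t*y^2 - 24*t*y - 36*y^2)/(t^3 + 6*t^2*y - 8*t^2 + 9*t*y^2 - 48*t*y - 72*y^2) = (t - 4)/(t - 8)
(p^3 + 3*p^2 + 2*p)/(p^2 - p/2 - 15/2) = 2*p*(p^2 + 3*p + 2)/(2*p^2 - p - 15)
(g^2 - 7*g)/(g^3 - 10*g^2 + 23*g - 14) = g/(g^2 - 3*g + 2)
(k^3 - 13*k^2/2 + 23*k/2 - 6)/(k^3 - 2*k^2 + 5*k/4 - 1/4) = 2*(2*k^2 - 11*k + 12)/(4*k^2 - 4*k + 1)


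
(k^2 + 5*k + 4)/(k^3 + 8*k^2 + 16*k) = (k + 1)/(k*(k + 4))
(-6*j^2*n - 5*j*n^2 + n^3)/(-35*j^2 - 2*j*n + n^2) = n*(6*j^2 + 5*j*n - n^2)/(35*j^2 + 2*j*n - n^2)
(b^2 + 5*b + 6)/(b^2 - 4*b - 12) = (b + 3)/(b - 6)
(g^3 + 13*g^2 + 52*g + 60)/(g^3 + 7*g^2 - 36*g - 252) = (g^2 + 7*g + 10)/(g^2 + g - 42)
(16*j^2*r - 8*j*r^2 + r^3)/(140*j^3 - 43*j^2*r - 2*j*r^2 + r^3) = r*(-4*j + r)/(-35*j^2 + 2*j*r + r^2)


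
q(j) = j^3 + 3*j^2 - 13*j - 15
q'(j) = 3*j^2 + 6*j - 13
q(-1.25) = 3.98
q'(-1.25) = -15.81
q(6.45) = 294.29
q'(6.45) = 150.51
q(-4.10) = 19.81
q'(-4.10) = 12.83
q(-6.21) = -58.06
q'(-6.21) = 65.43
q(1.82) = -22.69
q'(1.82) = 7.86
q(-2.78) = 22.84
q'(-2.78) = -6.49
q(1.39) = -24.59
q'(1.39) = 1.14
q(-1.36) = 5.71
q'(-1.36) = -15.61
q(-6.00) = -45.00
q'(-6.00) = 59.00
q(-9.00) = -384.00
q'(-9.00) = 176.00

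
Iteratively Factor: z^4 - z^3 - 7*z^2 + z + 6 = (z + 1)*(z^3 - 2*z^2 - 5*z + 6) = (z + 1)*(z + 2)*(z^2 - 4*z + 3) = (z - 3)*(z + 1)*(z + 2)*(z - 1)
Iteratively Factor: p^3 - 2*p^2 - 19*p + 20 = (p - 1)*(p^2 - p - 20) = (p - 1)*(p + 4)*(p - 5)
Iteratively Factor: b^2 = (b)*(b)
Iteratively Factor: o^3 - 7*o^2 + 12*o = (o - 3)*(o^2 - 4*o) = o*(o - 3)*(o - 4)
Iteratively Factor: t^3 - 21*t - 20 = (t + 4)*(t^2 - 4*t - 5) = (t + 1)*(t + 4)*(t - 5)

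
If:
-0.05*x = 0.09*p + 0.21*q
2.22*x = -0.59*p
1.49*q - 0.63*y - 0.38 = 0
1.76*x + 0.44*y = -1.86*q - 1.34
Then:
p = 0.70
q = -0.26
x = -0.19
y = -1.21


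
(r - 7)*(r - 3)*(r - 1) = r^3 - 11*r^2 + 31*r - 21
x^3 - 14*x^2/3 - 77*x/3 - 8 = (x - 8)*(x + 1/3)*(x + 3)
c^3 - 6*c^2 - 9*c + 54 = (c - 6)*(c - 3)*(c + 3)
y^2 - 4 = (y - 2)*(y + 2)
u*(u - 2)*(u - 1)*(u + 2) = u^4 - u^3 - 4*u^2 + 4*u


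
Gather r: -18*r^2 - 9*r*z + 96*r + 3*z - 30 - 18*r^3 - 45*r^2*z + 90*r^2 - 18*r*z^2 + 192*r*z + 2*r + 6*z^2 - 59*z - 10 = -18*r^3 + r^2*(72 - 45*z) + r*(-18*z^2 + 183*z + 98) + 6*z^2 - 56*z - 40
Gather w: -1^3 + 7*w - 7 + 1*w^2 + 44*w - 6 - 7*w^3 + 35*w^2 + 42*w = -7*w^3 + 36*w^2 + 93*w - 14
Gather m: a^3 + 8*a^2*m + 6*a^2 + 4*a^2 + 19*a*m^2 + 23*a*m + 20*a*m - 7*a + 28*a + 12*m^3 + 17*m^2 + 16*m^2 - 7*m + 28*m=a^3 + 10*a^2 + 21*a + 12*m^3 + m^2*(19*a + 33) + m*(8*a^2 + 43*a + 21)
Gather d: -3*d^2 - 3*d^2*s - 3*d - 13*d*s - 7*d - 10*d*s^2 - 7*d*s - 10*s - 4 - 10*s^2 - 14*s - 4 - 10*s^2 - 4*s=d^2*(-3*s - 3) + d*(-10*s^2 - 20*s - 10) - 20*s^2 - 28*s - 8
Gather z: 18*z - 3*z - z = 14*z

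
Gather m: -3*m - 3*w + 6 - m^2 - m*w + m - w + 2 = -m^2 + m*(-w - 2) - 4*w + 8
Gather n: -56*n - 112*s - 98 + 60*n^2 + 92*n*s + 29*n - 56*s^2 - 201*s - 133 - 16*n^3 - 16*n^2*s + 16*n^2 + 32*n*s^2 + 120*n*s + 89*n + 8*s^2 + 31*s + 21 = -16*n^3 + n^2*(76 - 16*s) + n*(32*s^2 + 212*s + 62) - 48*s^2 - 282*s - 210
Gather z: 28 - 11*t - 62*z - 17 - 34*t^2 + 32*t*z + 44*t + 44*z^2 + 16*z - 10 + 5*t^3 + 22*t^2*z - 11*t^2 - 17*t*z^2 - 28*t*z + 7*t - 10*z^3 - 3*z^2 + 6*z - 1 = 5*t^3 - 45*t^2 + 40*t - 10*z^3 + z^2*(41 - 17*t) + z*(22*t^2 + 4*t - 40)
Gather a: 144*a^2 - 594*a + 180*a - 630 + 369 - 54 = 144*a^2 - 414*a - 315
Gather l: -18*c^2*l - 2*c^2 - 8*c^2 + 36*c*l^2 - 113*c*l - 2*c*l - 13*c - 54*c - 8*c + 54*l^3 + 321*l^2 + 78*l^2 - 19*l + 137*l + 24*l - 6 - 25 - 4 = -10*c^2 - 75*c + 54*l^3 + l^2*(36*c + 399) + l*(-18*c^2 - 115*c + 142) - 35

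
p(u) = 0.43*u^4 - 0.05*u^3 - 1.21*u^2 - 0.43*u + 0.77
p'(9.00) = 1219.52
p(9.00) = 2683.67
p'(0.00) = -0.43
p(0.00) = 0.77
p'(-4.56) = -155.60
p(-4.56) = 168.23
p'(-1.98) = -9.58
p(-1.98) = 3.87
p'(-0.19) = 0.01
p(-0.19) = 0.81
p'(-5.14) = -225.52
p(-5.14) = 277.94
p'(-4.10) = -111.57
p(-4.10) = 107.15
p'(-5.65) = -301.77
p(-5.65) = 411.78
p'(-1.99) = -9.76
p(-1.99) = 3.97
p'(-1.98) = -9.58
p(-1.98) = 3.87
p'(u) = 1.72*u^3 - 0.15*u^2 - 2.42*u - 0.43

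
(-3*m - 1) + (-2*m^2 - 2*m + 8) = -2*m^2 - 5*m + 7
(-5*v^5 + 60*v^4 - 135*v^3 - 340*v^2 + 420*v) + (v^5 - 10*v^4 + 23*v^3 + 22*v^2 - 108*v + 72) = -4*v^5 + 50*v^4 - 112*v^3 - 318*v^2 + 312*v + 72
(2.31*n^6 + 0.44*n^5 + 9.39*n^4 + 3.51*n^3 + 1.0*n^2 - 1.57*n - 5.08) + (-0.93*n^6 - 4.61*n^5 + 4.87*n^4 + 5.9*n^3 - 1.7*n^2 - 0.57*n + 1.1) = 1.38*n^6 - 4.17*n^5 + 14.26*n^4 + 9.41*n^3 - 0.7*n^2 - 2.14*n - 3.98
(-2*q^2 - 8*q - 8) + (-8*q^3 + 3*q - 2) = -8*q^3 - 2*q^2 - 5*q - 10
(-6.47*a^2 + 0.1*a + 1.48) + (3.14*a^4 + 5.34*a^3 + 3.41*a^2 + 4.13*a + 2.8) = 3.14*a^4 + 5.34*a^3 - 3.06*a^2 + 4.23*a + 4.28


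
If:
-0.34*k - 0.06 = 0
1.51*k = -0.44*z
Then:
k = -0.18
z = 0.61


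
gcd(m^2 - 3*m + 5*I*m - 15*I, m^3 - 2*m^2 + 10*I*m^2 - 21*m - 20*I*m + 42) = 1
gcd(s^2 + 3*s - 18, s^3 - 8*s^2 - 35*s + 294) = s + 6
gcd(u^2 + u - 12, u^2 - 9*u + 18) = u - 3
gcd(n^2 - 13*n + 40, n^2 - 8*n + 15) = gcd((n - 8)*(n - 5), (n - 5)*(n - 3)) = n - 5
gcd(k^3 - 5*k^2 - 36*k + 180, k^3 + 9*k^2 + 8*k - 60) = k + 6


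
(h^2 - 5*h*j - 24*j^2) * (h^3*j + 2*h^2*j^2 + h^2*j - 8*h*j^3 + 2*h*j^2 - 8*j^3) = h^5*j - 3*h^4*j^2 + h^4*j - 42*h^3*j^3 - 3*h^3*j^2 - 8*h^2*j^4 - 42*h^2*j^3 + 192*h*j^5 - 8*h*j^4 + 192*j^5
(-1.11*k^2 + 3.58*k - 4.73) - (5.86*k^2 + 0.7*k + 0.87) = -6.97*k^2 + 2.88*k - 5.6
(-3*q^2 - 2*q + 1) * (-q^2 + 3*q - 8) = 3*q^4 - 7*q^3 + 17*q^2 + 19*q - 8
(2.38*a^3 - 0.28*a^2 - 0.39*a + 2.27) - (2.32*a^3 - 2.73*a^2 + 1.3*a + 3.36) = 0.0600000000000001*a^3 + 2.45*a^2 - 1.69*a - 1.09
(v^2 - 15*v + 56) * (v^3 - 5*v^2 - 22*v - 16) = v^5 - 20*v^4 + 109*v^3 + 34*v^2 - 992*v - 896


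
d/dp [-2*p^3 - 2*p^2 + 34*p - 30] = -6*p^2 - 4*p + 34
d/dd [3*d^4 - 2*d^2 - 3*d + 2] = 12*d^3 - 4*d - 3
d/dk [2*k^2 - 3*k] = 4*k - 3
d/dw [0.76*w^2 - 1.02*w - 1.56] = 1.52*w - 1.02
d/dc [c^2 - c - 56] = 2*c - 1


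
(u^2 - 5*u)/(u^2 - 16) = u*(u - 5)/(u^2 - 16)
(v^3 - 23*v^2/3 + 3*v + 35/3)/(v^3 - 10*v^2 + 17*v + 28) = (v - 5/3)/(v - 4)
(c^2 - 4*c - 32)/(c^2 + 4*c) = (c - 8)/c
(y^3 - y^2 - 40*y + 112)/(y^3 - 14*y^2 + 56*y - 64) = (y^2 + 3*y - 28)/(y^2 - 10*y + 16)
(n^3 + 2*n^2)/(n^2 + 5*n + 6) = n^2/(n + 3)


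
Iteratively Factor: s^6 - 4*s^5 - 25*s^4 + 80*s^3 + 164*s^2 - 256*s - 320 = (s + 2)*(s^5 - 6*s^4 - 13*s^3 + 106*s^2 - 48*s - 160) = (s + 2)*(s + 4)*(s^4 - 10*s^3 + 27*s^2 - 2*s - 40) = (s - 2)*(s + 2)*(s + 4)*(s^3 - 8*s^2 + 11*s + 20) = (s - 4)*(s - 2)*(s + 2)*(s + 4)*(s^2 - 4*s - 5) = (s - 5)*(s - 4)*(s - 2)*(s + 2)*(s + 4)*(s + 1)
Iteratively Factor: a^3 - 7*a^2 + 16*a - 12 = (a - 3)*(a^2 - 4*a + 4) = (a - 3)*(a - 2)*(a - 2)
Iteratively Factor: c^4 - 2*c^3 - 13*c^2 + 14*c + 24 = (c - 2)*(c^3 - 13*c - 12) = (c - 4)*(c - 2)*(c^2 + 4*c + 3) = (c - 4)*(c - 2)*(c + 1)*(c + 3)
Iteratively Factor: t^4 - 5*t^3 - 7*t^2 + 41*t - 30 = (t - 2)*(t^3 - 3*t^2 - 13*t + 15) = (t - 2)*(t - 1)*(t^2 - 2*t - 15) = (t - 5)*(t - 2)*(t - 1)*(t + 3)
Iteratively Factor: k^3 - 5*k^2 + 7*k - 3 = (k - 1)*(k^2 - 4*k + 3) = (k - 1)^2*(k - 3)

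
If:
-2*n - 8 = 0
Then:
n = -4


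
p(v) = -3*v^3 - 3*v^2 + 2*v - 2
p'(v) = -9*v^2 - 6*v + 2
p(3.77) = -197.85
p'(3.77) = -148.54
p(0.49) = -2.09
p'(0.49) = -3.10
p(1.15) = -8.23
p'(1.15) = -16.80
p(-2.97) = 44.19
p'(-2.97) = -59.57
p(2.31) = -50.37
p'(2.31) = -59.88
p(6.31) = -862.55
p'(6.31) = -394.20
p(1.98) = -33.09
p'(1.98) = -45.16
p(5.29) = -519.48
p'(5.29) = -281.60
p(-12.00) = 4726.00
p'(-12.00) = -1222.00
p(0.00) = -2.00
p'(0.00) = 2.00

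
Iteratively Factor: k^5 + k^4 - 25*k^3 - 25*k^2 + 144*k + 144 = (k + 4)*(k^4 - 3*k^3 - 13*k^2 + 27*k + 36) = (k + 1)*(k + 4)*(k^3 - 4*k^2 - 9*k + 36) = (k - 3)*(k + 1)*(k + 4)*(k^2 - k - 12) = (k - 3)*(k + 1)*(k + 3)*(k + 4)*(k - 4)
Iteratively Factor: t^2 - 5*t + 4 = (t - 4)*(t - 1)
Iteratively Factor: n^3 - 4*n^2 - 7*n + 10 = (n - 1)*(n^2 - 3*n - 10) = (n - 1)*(n + 2)*(n - 5)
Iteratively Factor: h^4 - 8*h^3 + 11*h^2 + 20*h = (h)*(h^3 - 8*h^2 + 11*h + 20) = h*(h - 4)*(h^2 - 4*h - 5) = h*(h - 4)*(h + 1)*(h - 5)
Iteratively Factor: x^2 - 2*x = (x - 2)*(x)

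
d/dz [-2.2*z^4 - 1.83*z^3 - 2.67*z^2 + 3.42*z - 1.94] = -8.8*z^3 - 5.49*z^2 - 5.34*z + 3.42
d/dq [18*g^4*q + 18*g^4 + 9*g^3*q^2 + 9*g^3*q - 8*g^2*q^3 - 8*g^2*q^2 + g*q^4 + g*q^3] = g*(18*g^3 + 18*g^2*q + 9*g^2 - 24*g*q^2 - 16*g*q + 4*q^3 + 3*q^2)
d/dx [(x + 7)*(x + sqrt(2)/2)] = 2*x + sqrt(2)/2 + 7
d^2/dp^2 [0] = 0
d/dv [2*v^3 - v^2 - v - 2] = 6*v^2 - 2*v - 1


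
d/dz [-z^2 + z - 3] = 1 - 2*z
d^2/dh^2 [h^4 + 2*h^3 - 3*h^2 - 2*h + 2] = 12*h^2 + 12*h - 6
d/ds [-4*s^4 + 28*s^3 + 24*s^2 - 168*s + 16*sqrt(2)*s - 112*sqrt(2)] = -16*s^3 + 84*s^2 + 48*s - 168 + 16*sqrt(2)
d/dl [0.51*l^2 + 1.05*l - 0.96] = 1.02*l + 1.05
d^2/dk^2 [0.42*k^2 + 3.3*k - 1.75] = 0.840000000000000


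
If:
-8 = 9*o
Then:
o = -8/9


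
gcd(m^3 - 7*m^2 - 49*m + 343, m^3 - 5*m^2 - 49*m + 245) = m^2 - 49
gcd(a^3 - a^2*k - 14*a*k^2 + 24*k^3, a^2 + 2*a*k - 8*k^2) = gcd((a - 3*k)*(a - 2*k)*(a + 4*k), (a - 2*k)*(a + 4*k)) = a^2 + 2*a*k - 8*k^2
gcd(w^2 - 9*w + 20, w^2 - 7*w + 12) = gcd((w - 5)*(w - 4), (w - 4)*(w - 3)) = w - 4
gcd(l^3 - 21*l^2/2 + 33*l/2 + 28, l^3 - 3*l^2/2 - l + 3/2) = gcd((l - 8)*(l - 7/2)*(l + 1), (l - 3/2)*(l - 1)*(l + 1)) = l + 1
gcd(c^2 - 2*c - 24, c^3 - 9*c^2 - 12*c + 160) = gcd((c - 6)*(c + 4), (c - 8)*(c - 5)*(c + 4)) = c + 4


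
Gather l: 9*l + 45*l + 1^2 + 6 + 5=54*l + 12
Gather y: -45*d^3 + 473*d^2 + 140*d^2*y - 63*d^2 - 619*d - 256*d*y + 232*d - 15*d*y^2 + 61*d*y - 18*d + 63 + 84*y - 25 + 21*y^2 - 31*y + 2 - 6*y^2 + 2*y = -45*d^3 + 410*d^2 - 405*d + y^2*(15 - 15*d) + y*(140*d^2 - 195*d + 55) + 40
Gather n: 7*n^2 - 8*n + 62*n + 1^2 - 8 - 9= 7*n^2 + 54*n - 16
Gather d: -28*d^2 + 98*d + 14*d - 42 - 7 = -28*d^2 + 112*d - 49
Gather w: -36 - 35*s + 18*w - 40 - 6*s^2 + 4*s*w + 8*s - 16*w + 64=-6*s^2 - 27*s + w*(4*s + 2) - 12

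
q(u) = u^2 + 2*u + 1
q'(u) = 2*u + 2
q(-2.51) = 2.28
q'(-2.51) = -3.02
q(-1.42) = 0.18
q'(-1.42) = -0.84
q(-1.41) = 0.17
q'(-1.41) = -0.82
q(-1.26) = 0.07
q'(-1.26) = -0.52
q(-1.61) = 0.37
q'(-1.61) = -1.22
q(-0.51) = 0.24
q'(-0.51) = 0.98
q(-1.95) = 0.90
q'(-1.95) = -1.90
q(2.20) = 10.24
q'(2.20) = 6.40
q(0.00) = 1.00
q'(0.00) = 2.00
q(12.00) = 169.00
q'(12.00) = 26.00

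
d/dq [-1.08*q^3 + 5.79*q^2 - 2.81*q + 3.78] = -3.24*q^2 + 11.58*q - 2.81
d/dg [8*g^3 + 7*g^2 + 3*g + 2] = 24*g^2 + 14*g + 3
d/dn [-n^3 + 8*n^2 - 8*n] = -3*n^2 + 16*n - 8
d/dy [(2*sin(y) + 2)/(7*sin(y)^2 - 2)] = 2*(-14*sin(y) + 7*cos(y)^2 - 9)*cos(y)/(7*sin(y)^2 - 2)^2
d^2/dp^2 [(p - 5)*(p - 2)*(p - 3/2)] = 6*p - 17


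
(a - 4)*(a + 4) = a^2 - 16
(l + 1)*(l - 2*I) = l^2 + l - 2*I*l - 2*I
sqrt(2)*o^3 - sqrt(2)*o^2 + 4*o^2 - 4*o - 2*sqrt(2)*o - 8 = (o - 2)*(o + 2*sqrt(2))*(sqrt(2)*o + sqrt(2))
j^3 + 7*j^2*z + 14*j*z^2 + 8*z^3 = (j + z)*(j + 2*z)*(j + 4*z)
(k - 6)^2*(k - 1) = k^3 - 13*k^2 + 48*k - 36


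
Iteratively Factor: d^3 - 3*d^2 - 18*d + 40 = (d + 4)*(d^2 - 7*d + 10) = (d - 2)*(d + 4)*(d - 5)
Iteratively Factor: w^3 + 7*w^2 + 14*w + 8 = (w + 1)*(w^2 + 6*w + 8) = (w + 1)*(w + 2)*(w + 4)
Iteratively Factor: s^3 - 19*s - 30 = (s + 2)*(s^2 - 2*s - 15) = (s + 2)*(s + 3)*(s - 5)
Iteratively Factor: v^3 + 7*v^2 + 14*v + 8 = (v + 1)*(v^2 + 6*v + 8) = (v + 1)*(v + 2)*(v + 4)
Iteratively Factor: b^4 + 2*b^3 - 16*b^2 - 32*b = (b + 4)*(b^3 - 2*b^2 - 8*b) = b*(b + 4)*(b^2 - 2*b - 8) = b*(b + 2)*(b + 4)*(b - 4)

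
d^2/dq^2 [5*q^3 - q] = 30*q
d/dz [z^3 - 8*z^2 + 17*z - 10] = 3*z^2 - 16*z + 17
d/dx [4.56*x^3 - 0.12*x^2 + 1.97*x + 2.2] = 13.68*x^2 - 0.24*x + 1.97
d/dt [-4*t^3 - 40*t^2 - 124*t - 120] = -12*t^2 - 80*t - 124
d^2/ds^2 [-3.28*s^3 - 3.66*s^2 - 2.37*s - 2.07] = -19.68*s - 7.32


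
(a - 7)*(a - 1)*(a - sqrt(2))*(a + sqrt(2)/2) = a^4 - 8*a^3 - sqrt(2)*a^3/2 + 4*sqrt(2)*a^2 + 6*a^2 - 7*sqrt(2)*a/2 + 8*a - 7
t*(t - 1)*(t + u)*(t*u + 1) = t^4*u + t^3*u^2 - t^3*u + t^3 - t^2*u^2 + t^2*u - t^2 - t*u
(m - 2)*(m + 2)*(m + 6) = m^3 + 6*m^2 - 4*m - 24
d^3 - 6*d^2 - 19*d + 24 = (d - 8)*(d - 1)*(d + 3)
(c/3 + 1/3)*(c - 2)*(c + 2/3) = c^3/3 - c^2/9 - 8*c/9 - 4/9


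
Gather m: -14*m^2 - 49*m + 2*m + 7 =-14*m^2 - 47*m + 7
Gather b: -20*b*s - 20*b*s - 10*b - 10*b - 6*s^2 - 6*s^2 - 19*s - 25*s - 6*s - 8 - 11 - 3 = b*(-40*s - 20) - 12*s^2 - 50*s - 22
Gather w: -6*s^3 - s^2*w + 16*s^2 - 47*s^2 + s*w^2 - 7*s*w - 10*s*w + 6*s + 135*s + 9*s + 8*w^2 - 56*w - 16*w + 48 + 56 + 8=-6*s^3 - 31*s^2 + 150*s + w^2*(s + 8) + w*(-s^2 - 17*s - 72) + 112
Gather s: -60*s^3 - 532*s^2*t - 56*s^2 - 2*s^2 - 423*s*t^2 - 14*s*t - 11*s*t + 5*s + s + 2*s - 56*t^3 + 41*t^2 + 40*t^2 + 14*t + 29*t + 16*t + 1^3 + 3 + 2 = -60*s^3 + s^2*(-532*t - 58) + s*(-423*t^2 - 25*t + 8) - 56*t^3 + 81*t^2 + 59*t + 6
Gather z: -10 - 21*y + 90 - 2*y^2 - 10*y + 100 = -2*y^2 - 31*y + 180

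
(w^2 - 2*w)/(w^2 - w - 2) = w/(w + 1)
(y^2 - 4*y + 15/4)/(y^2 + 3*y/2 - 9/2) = (y - 5/2)/(y + 3)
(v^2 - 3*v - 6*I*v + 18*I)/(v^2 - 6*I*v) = (v - 3)/v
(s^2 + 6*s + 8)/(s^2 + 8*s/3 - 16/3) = 3*(s + 2)/(3*s - 4)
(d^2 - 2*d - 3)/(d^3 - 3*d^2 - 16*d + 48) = (d + 1)/(d^2 - 16)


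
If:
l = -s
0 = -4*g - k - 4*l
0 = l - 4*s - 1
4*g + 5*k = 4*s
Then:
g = -1/5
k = 0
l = 1/5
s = -1/5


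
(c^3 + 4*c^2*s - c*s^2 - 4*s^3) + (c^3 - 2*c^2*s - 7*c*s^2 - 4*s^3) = 2*c^3 + 2*c^2*s - 8*c*s^2 - 8*s^3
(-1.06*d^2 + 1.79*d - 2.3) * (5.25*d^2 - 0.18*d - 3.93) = -5.565*d^4 + 9.5883*d^3 - 8.2314*d^2 - 6.6207*d + 9.039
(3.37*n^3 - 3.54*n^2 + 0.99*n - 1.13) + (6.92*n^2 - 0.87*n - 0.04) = 3.37*n^3 + 3.38*n^2 + 0.12*n - 1.17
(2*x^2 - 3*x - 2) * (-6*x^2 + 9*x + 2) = -12*x^4 + 36*x^3 - 11*x^2 - 24*x - 4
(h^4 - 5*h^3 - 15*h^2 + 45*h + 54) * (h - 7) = h^5 - 12*h^4 + 20*h^3 + 150*h^2 - 261*h - 378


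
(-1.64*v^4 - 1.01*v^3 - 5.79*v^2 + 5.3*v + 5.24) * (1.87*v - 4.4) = -3.0668*v^5 + 5.3273*v^4 - 6.3833*v^3 + 35.387*v^2 - 13.5212*v - 23.056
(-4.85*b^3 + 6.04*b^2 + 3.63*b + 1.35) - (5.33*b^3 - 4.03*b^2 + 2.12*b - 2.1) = -10.18*b^3 + 10.07*b^2 + 1.51*b + 3.45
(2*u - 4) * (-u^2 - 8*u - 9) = -2*u^3 - 12*u^2 + 14*u + 36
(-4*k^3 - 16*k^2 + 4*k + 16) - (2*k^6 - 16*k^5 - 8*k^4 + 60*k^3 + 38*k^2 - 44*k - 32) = -2*k^6 + 16*k^5 + 8*k^4 - 64*k^3 - 54*k^2 + 48*k + 48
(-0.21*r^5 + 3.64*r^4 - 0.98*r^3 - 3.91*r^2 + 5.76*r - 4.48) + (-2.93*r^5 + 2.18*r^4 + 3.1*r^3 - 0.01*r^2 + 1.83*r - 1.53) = -3.14*r^5 + 5.82*r^4 + 2.12*r^3 - 3.92*r^2 + 7.59*r - 6.01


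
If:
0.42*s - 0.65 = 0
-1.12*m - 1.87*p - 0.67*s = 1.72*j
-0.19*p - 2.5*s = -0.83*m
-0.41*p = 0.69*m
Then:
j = 3.36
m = 3.37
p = -5.66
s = 1.55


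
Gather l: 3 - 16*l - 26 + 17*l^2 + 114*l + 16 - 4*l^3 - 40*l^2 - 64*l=-4*l^3 - 23*l^2 + 34*l - 7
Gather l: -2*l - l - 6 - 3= -3*l - 9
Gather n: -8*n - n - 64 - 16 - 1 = -9*n - 81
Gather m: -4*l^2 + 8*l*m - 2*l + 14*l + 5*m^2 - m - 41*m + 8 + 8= -4*l^2 + 12*l + 5*m^2 + m*(8*l - 42) + 16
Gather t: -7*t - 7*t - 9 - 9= -14*t - 18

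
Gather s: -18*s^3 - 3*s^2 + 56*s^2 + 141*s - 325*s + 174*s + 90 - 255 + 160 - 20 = -18*s^3 + 53*s^2 - 10*s - 25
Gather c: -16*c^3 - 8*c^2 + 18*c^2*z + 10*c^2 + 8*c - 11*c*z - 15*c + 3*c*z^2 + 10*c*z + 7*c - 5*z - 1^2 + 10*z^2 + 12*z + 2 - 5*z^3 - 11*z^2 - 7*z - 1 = -16*c^3 + c^2*(18*z + 2) + c*(3*z^2 - z) - 5*z^3 - z^2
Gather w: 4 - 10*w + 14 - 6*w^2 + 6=-6*w^2 - 10*w + 24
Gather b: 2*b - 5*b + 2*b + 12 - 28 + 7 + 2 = -b - 7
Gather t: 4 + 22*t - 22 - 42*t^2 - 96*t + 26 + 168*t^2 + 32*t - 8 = 126*t^2 - 42*t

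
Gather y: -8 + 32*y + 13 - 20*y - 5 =12*y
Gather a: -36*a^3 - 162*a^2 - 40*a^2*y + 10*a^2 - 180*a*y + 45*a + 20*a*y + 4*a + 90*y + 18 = -36*a^3 + a^2*(-40*y - 152) + a*(49 - 160*y) + 90*y + 18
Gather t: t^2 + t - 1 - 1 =t^2 + t - 2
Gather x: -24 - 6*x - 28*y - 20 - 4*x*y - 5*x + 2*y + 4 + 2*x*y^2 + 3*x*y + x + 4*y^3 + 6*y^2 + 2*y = x*(2*y^2 - y - 10) + 4*y^3 + 6*y^2 - 24*y - 40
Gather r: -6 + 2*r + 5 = 2*r - 1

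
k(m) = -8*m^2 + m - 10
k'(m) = 1 - 16*m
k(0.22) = -10.17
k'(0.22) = -2.52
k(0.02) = -9.98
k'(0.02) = 0.68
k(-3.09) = -89.47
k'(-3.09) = 50.44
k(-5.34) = -243.46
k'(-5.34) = 86.44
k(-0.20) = -10.52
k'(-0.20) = 4.20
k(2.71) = -66.04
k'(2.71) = -42.36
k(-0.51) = -12.59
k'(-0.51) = 9.16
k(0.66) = -12.82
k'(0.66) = -9.56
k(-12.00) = -1174.00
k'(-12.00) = 193.00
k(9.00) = -649.00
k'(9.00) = -143.00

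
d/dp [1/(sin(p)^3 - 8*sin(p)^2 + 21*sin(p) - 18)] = (7 - 3*sin(p))*cos(p)/((sin(p) - 3)^3*(sin(p) - 2)^2)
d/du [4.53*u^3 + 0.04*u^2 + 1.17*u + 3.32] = 13.59*u^2 + 0.08*u + 1.17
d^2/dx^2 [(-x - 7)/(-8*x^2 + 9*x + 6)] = 2*((-24*x - 47)*(-8*x^2 + 9*x + 6) - (x + 7)*(16*x - 9)^2)/(-8*x^2 + 9*x + 6)^3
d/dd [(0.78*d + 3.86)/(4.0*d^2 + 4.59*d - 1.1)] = (3.12*d^2 + 3.5802*d - (0.78*d + 3.86)*(8.0*d + 4.59) - 0.858)/(4.0*d^2 + 4.59*d - 1.1)^2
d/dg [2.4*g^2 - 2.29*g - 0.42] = 4.8*g - 2.29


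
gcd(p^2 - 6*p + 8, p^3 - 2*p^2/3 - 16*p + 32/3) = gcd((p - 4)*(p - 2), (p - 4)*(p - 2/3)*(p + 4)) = p - 4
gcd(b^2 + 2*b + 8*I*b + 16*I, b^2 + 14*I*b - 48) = b + 8*I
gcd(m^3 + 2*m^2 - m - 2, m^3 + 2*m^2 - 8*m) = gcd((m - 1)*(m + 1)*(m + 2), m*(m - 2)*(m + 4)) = 1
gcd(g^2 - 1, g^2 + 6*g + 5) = g + 1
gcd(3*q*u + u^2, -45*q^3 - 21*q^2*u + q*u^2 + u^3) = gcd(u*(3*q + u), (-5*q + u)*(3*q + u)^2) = 3*q + u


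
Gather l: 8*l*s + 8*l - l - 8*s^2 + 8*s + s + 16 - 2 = l*(8*s + 7) - 8*s^2 + 9*s + 14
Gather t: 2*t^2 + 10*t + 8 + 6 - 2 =2*t^2 + 10*t + 12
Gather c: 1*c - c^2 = -c^2 + c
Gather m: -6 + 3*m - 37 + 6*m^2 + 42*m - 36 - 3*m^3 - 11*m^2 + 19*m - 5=-3*m^3 - 5*m^2 + 64*m - 84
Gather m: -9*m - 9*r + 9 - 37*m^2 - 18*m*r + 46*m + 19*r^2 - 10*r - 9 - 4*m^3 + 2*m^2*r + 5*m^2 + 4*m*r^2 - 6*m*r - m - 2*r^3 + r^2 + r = -4*m^3 + m^2*(2*r - 32) + m*(4*r^2 - 24*r + 36) - 2*r^3 + 20*r^2 - 18*r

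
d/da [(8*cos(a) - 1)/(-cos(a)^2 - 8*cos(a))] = 2*(4*sin(a)^3/cos(a)^2 + tan(a))/(cos(a) + 8)^2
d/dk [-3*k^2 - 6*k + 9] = -6*k - 6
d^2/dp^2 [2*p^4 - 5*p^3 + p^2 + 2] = 24*p^2 - 30*p + 2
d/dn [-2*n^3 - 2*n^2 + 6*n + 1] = -6*n^2 - 4*n + 6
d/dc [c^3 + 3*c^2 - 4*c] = 3*c^2 + 6*c - 4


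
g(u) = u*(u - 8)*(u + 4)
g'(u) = u*(u - 8) + u*(u + 4) + (u - 8)*(u + 4) = 3*u^2 - 8*u - 32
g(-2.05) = 40.17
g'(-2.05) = -2.99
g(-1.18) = 30.55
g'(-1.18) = -18.38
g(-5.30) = -91.64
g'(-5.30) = 94.67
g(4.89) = -135.20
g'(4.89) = 0.62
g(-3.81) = 8.55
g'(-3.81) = 42.03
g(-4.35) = -18.80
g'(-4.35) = 59.57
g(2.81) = -99.32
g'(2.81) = -30.79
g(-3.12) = 30.53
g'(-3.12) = 22.16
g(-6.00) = -168.00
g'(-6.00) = 124.00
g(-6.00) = -168.00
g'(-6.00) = 124.00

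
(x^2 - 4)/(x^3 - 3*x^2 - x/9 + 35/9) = 9*(x^2 - 4)/(9*x^3 - 27*x^2 - x + 35)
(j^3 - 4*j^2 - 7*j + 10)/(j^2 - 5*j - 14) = (j^2 - 6*j + 5)/(j - 7)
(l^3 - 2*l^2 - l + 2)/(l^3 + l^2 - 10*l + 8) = (l + 1)/(l + 4)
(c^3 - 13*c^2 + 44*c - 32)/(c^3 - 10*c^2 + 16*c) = (c^2 - 5*c + 4)/(c*(c - 2))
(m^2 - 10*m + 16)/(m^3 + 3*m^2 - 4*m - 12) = (m - 8)/(m^2 + 5*m + 6)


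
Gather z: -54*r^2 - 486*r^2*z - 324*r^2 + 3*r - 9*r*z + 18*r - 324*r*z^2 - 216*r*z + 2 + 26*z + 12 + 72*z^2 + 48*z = -378*r^2 + 21*r + z^2*(72 - 324*r) + z*(-486*r^2 - 225*r + 74) + 14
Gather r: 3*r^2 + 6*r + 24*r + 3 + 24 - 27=3*r^2 + 30*r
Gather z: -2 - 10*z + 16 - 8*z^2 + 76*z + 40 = -8*z^2 + 66*z + 54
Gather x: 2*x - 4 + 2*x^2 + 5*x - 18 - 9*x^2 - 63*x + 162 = -7*x^2 - 56*x + 140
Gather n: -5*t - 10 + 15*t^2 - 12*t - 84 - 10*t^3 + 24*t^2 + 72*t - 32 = -10*t^3 + 39*t^2 + 55*t - 126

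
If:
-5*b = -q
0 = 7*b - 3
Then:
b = 3/7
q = 15/7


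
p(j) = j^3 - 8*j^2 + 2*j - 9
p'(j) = 3*j^2 - 16*j + 2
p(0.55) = -10.15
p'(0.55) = -5.89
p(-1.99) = -52.54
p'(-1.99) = 45.72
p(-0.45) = -11.61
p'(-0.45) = 9.81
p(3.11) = -50.08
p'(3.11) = -18.74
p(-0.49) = -12.02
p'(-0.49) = 10.56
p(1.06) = -14.68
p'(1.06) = -11.59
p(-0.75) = -15.42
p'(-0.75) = 15.69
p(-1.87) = -47.25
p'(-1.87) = 42.41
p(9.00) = 90.00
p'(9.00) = 101.00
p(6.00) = -69.00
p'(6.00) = 14.00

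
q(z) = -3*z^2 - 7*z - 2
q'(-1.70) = 3.20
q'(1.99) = -18.94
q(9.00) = -308.00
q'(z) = -6*z - 7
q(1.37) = -17.22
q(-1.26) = 2.06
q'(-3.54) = 14.24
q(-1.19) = 2.08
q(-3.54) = -14.81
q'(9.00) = -61.00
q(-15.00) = -572.00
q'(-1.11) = -0.34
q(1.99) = -27.81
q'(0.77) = -11.62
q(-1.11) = 2.07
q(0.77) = -9.17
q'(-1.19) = 0.14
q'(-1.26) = 0.56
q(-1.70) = 1.23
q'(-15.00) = 83.00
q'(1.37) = -15.22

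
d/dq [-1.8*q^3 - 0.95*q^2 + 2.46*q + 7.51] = -5.4*q^2 - 1.9*q + 2.46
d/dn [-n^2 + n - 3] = 1 - 2*n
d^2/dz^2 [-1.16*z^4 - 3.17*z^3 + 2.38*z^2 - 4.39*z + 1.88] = -13.92*z^2 - 19.02*z + 4.76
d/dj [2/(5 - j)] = 2/(j - 5)^2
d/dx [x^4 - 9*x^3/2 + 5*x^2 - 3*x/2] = 4*x^3 - 27*x^2/2 + 10*x - 3/2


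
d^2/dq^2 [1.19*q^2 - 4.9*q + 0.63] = 2.38000000000000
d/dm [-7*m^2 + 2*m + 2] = 2 - 14*m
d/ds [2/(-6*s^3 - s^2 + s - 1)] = 2*(18*s^2 + 2*s - 1)/(6*s^3 + s^2 - s + 1)^2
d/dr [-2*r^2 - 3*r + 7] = -4*r - 3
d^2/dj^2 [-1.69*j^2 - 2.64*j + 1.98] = -3.38000000000000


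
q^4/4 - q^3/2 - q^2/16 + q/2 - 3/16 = (q/4 + 1/4)*(q - 3/2)*(q - 1)*(q - 1/2)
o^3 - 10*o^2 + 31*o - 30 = (o - 5)*(o - 3)*(o - 2)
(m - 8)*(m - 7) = m^2 - 15*m + 56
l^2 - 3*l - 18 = (l - 6)*(l + 3)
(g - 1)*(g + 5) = g^2 + 4*g - 5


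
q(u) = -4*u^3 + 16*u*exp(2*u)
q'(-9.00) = -972.00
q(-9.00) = 2916.00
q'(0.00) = 16.00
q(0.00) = 0.00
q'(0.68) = 141.57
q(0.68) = 41.13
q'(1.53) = 1357.35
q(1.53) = 507.77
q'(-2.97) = -106.06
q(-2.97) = 104.67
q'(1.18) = 552.66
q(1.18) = 193.39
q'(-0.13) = 8.93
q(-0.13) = -1.59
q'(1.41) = 1001.54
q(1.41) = 367.27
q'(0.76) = 177.42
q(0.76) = 53.84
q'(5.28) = 7131931.68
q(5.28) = 3257055.30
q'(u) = -12*u^2 + 32*u*exp(2*u) + 16*exp(2*u)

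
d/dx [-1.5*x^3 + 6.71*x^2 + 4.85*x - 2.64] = -4.5*x^2 + 13.42*x + 4.85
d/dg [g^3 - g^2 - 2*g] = 3*g^2 - 2*g - 2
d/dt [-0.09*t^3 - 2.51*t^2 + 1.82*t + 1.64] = -0.27*t^2 - 5.02*t + 1.82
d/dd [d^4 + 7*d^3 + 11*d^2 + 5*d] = 4*d^3 + 21*d^2 + 22*d + 5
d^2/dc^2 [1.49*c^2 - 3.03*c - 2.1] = 2.98000000000000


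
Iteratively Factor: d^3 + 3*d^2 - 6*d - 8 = (d + 4)*(d^2 - d - 2) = (d - 2)*(d + 4)*(d + 1)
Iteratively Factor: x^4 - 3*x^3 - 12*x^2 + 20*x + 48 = (x + 2)*(x^3 - 5*x^2 - 2*x + 24) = (x - 3)*(x + 2)*(x^2 - 2*x - 8) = (x - 4)*(x - 3)*(x + 2)*(x + 2)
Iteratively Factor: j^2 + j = (j + 1)*(j)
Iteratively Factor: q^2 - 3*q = (q)*(q - 3)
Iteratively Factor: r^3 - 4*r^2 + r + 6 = (r - 2)*(r^2 - 2*r - 3) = (r - 3)*(r - 2)*(r + 1)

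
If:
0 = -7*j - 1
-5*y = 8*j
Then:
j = -1/7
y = 8/35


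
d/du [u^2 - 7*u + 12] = 2*u - 7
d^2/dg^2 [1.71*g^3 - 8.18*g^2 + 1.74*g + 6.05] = 10.26*g - 16.36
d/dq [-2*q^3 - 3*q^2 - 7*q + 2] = -6*q^2 - 6*q - 7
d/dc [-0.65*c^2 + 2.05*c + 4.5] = 2.05 - 1.3*c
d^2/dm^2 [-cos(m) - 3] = cos(m)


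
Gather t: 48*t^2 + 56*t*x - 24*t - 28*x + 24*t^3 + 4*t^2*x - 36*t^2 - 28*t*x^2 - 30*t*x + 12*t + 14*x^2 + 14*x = 24*t^3 + t^2*(4*x + 12) + t*(-28*x^2 + 26*x - 12) + 14*x^2 - 14*x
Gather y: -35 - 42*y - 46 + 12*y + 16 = -30*y - 65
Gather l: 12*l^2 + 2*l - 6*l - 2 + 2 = 12*l^2 - 4*l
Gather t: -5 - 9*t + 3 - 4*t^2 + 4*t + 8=-4*t^2 - 5*t + 6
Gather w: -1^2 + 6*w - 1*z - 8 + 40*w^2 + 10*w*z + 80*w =40*w^2 + w*(10*z + 86) - z - 9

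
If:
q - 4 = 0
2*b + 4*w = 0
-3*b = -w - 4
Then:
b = 8/7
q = 4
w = -4/7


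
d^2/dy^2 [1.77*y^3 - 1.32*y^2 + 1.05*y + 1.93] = 10.62*y - 2.64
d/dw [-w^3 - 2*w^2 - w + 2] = -3*w^2 - 4*w - 1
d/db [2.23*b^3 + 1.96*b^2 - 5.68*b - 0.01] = 6.69*b^2 + 3.92*b - 5.68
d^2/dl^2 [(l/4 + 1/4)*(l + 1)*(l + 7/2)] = 3*l/2 + 11/4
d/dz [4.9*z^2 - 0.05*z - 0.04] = 9.8*z - 0.05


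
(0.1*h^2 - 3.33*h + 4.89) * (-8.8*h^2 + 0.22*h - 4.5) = -0.88*h^4 + 29.326*h^3 - 44.2146*h^2 + 16.0608*h - 22.005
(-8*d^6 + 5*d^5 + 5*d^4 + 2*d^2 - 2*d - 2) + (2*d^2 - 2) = -8*d^6 + 5*d^5 + 5*d^4 + 4*d^2 - 2*d - 4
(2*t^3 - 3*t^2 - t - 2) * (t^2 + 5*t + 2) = 2*t^5 + 7*t^4 - 12*t^3 - 13*t^2 - 12*t - 4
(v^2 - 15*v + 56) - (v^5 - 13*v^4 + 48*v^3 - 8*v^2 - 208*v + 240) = -v^5 + 13*v^4 - 48*v^3 + 9*v^2 + 193*v - 184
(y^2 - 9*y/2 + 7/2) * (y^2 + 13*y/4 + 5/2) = y^4 - 5*y^3/4 - 69*y^2/8 + y/8 + 35/4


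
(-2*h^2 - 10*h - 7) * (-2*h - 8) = 4*h^3 + 36*h^2 + 94*h + 56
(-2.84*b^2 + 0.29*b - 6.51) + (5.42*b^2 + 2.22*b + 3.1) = 2.58*b^2 + 2.51*b - 3.41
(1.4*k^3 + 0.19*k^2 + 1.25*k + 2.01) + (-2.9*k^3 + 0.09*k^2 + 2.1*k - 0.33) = -1.5*k^3 + 0.28*k^2 + 3.35*k + 1.68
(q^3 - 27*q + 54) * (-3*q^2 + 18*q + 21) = -3*q^5 + 18*q^4 + 102*q^3 - 648*q^2 + 405*q + 1134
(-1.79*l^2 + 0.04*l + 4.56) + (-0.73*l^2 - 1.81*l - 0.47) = -2.52*l^2 - 1.77*l + 4.09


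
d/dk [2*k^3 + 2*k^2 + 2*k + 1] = 6*k^2 + 4*k + 2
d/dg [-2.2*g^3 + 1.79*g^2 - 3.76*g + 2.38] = -6.6*g^2 + 3.58*g - 3.76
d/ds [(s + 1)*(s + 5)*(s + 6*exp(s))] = 6*s^2*exp(s) + 3*s^2 + 48*s*exp(s) + 12*s + 66*exp(s) + 5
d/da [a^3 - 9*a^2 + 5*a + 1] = 3*a^2 - 18*a + 5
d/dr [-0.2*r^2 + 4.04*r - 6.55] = 4.04 - 0.4*r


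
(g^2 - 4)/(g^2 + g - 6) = (g + 2)/(g + 3)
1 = 1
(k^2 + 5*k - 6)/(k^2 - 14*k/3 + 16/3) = 3*(k^2 + 5*k - 6)/(3*k^2 - 14*k + 16)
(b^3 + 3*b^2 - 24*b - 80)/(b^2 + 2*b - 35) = (b^2 + 8*b + 16)/(b + 7)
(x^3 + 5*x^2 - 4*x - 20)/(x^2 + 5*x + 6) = (x^2 + 3*x - 10)/(x + 3)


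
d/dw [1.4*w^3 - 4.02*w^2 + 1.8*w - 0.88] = 4.2*w^2 - 8.04*w + 1.8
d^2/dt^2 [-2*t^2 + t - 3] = -4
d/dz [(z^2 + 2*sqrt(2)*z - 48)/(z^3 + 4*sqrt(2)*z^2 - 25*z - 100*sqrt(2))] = (-z^4 - 4*sqrt(2)*z^3 + 103*z^2 + 184*sqrt(2)*z - 1600)/(z^6 + 8*sqrt(2)*z^5 - 18*z^4 - 400*sqrt(2)*z^3 - 975*z^2 + 5000*sqrt(2)*z + 20000)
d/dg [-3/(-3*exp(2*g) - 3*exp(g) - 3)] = (-2*exp(g) - 1)*exp(g)/(exp(2*g) + exp(g) + 1)^2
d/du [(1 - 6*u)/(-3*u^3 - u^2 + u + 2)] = (18*u^3 + 6*u^2 - 6*u - (6*u - 1)*(9*u^2 + 2*u - 1) - 12)/(3*u^3 + u^2 - u - 2)^2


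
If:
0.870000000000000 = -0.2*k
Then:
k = -4.35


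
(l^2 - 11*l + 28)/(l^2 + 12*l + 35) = (l^2 - 11*l + 28)/(l^2 + 12*l + 35)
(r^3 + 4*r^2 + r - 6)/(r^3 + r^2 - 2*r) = (r + 3)/r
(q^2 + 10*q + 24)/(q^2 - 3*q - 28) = (q + 6)/(q - 7)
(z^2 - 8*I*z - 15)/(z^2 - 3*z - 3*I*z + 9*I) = (z - 5*I)/(z - 3)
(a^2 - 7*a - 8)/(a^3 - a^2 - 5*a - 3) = (a - 8)/(a^2 - 2*a - 3)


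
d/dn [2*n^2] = 4*n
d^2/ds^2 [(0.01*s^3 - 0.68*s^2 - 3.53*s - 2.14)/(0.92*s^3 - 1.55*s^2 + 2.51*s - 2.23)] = (2.77555756156289e-17*s^7 - 1.122584*s^6 - 18.065304*s^5 + 18.134856*s^4 + 23.402102*s^3 - 133.637322*s^2 + 97.11852*s - 58.45069)/(0.778688*s^9 - 3.93576*s^8 + 13.004292*s^7 - 30.861851*s^6 + 54.558981*s^5 - 76.265286*s^4 + 81.593345*s^3 - 65.271654*s^2 + 37.445937*s - 11.089567)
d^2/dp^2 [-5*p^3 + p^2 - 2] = 2 - 30*p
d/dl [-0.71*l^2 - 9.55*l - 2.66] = -1.42*l - 9.55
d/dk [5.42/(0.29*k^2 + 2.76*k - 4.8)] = (-3.1436*k - 14.9592)/(0.29*k^2 + 2.76*k - 4.8)^2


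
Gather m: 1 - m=1 - m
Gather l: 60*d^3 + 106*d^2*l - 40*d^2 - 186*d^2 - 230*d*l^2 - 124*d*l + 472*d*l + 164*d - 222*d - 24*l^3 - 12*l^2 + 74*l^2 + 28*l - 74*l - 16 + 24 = 60*d^3 - 226*d^2 - 58*d - 24*l^3 + l^2*(62 - 230*d) + l*(106*d^2 + 348*d - 46) + 8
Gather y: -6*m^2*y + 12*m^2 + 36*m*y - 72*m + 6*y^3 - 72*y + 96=12*m^2 - 72*m + 6*y^3 + y*(-6*m^2 + 36*m - 72) + 96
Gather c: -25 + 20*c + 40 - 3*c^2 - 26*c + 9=-3*c^2 - 6*c + 24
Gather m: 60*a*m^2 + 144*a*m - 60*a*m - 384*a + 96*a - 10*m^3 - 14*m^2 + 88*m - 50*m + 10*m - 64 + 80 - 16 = -288*a - 10*m^3 + m^2*(60*a - 14) + m*(84*a + 48)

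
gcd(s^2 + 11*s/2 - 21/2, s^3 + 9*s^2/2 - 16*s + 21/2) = s^2 + 11*s/2 - 21/2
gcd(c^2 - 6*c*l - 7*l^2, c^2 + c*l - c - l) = c + l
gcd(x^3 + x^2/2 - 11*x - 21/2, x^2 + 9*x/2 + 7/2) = x + 1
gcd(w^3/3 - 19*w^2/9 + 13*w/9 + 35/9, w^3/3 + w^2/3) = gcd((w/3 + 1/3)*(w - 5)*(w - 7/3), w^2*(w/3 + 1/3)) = w + 1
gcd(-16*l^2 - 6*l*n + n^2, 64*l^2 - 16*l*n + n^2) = 8*l - n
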